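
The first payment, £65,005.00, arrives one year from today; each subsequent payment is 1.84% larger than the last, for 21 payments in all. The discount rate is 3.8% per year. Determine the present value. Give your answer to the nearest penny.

£1,094,129.22

Periodic rate r = 0.038 per year.
Growing ordinary annuity: PV = PMT₁ × [1 − ((1+g)/(1+r))^n] / (r − g) = 65,005 × [1 − ((1+0.0184)/(1+r))^21] / (r − 0.0184) = £1,094,129.22.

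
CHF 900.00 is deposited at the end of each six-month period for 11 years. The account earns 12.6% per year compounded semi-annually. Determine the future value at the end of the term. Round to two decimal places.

CHF 40,495.77

This is an ordinary annuity: 22 deposits of CHF 900.00 at the end of each six-month period.
Periodic rate r = 0.126/2 per half-year; n is counted in half-years.
FV = PMT × [((1+r)^n − 1)/r] = 900 × [(1+r)^22 − 1] / r = CHF 40,495.77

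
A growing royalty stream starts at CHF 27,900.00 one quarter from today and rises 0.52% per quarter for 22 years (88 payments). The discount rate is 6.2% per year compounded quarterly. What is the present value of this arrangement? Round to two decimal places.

CHF 1,604,273.85

Periodic rate r = 0.062/4 per quarter; n is counted in quarters.
Growing ordinary annuity: PV = PMT₁ × [1 − ((1+g)/(1+r))^n] / (r − g) = 27,900 × [1 − ((1+0.0052)/(1+r))^88] / (r − 0.0052) = CHF 1,604,273.85.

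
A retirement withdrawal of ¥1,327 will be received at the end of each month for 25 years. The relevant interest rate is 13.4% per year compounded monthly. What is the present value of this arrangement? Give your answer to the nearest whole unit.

This is an ordinary annuity: 300 payments of ¥1,327 at the end of each month.
Periodic rate r = 0.134/12 per month; n is counted in months.
PV = PMT × [(1 − (1+r)^−n)/r] = 1,327 × [1 − (1+r)^−300] / r = ¥114,588

¥114,588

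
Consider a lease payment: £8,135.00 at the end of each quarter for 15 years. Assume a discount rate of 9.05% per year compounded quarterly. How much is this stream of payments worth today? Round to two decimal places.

This is an ordinary annuity: 60 payments of £8,135.00 at the end of each quarter.
Periodic rate r = 0.0905/4 per quarter; n is counted in quarters.
PV = PMT × [(1 − (1+r)^−n)/r] = 8,135 × [1 − (1+r)^−60] / r = £265,632.27

£265,632.27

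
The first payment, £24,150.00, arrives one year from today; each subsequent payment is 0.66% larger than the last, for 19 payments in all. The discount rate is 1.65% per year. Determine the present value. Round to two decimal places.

Periodic rate r = 0.0165 per year.
Growing ordinary annuity: PV = PMT₁ × [1 − ((1+g)/(1+r))^n] / (r − g) = 24,150 × [1 − ((1+0.0066)/(1+r))^19] / (r − 0.0066) = £413,935.86.

£413,935.86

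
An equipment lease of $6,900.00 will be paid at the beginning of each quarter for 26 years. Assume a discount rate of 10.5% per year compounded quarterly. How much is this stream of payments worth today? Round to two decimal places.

$251,533.16

This is an annuity due: 104 payments of $6,900.00 at the beginning of each quarter.
Periodic rate r = 0.105/4 per quarter; n is counted in quarters.
PV = PMT × [(1 − (1+r)^−n)/r] × (1+r) = 6,900 × [1 − (1+r)^−104] / r × (1+r) = $251,533.16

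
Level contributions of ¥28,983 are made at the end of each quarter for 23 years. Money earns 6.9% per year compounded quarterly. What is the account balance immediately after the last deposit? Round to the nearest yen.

¥6,423,883

This is an ordinary annuity: 92 deposits of ¥28,983 at the end of each quarter.
Periodic rate r = 0.069/4 per quarter; n is counted in quarters.
FV = PMT × [((1+r)^n − 1)/r] = 28,983 × [(1+r)^92 − 1] / r = ¥6,423,883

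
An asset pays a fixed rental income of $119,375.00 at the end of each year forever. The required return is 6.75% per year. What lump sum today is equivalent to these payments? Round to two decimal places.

Periodic rate r = 0.0675 per year.
Level perpetuity: PV = PMT / r = 119,375 / (0.0675) = $1,768,518.52.

$1,768,518.52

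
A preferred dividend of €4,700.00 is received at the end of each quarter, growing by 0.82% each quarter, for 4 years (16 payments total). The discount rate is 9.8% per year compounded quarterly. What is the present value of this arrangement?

€65,260.83

Periodic rate r = 0.098/4 per quarter; n is counted in quarters.
Growing ordinary annuity: PV = PMT₁ × [1 − ((1+g)/(1+r))^n] / (r − g) = 4,700 × [1 − ((1+0.0082)/(1+r))^16] / (r − 0.0082) = €65,260.83.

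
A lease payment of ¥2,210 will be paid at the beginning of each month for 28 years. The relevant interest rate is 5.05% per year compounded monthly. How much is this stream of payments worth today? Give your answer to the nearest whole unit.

¥398,740

This is an annuity due: 336 payments of ¥2,210 at the beginning of each month.
Periodic rate r = 0.0505/12 per month; n is counted in months.
PV = PMT × [(1 − (1+r)^−n)/r] × (1+r) = 2,210 × [1 − (1+r)^−336] / r × (1+r) = ¥398,740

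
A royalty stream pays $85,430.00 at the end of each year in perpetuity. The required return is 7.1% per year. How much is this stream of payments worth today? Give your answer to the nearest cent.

Periodic rate r = 0.071 per year.
Level perpetuity: PV = PMT / r = 85,430 / (0.071) = $1,203,239.44.

$1,203,239.44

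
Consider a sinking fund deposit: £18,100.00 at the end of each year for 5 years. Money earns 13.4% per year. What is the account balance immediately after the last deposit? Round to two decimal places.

This is an ordinary annuity: 5 deposits of £18,100.00 at the end of each year.
Periodic rate r = 0.134 per year.
FV = PMT × [((1+r)^n − 1)/r] = 18,100 × [(1+r)^5 − 1] / r = £118,227.62

£118,227.62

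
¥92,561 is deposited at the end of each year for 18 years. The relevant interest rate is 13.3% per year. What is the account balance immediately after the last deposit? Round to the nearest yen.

¥5,891,464

This is an ordinary annuity: 18 deposits of ¥92,561 at the end of each year.
Periodic rate r = 0.133 per year.
FV = PMT × [((1+r)^n − 1)/r] = 92,561 × [(1+r)^18 − 1] / r = ¥5,891,464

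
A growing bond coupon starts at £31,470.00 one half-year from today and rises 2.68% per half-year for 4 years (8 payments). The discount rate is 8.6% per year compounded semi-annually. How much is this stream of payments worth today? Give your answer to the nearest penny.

£228,658.41

Periodic rate r = 0.086/2 per half-year; n is counted in half-years.
Growing ordinary annuity: PV = PMT₁ × [1 − ((1+g)/(1+r))^n] / (r − g) = 31,470 × [1 − ((1+0.0268)/(1+r))^8] / (r − 0.0268) = £228,658.41.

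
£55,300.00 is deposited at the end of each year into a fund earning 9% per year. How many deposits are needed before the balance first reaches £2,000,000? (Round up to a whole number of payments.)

Periodic rate r = 0.09 per year.
Ordinary annuity FV: 2,000,000 = 55,300 × [((1+r)^n − 1)/r].
(1+r)^n = 1 + 2,000,000 × r / 55,300, so n = ln(1 + 2,000,000·r/55,300) / ln(1+r) = 16.80.
Round up to a whole number of payments: n = 17.

17 payments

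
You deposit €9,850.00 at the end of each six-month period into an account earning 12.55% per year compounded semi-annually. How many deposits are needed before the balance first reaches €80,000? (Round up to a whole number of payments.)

Periodic rate r = 0.1255/2 per half-year; n is counted in half-years.
Ordinary annuity FV: 80,000 = 9,850 × [((1+r)^n − 1)/r].
(1+r)^n = 1 + 80,000 × r / 9,850, so n = ln(1 + 80,000·r/9,850) / ln(1+r) = 6.77.
Round up to a whole number of payments: n = 7.

7 payments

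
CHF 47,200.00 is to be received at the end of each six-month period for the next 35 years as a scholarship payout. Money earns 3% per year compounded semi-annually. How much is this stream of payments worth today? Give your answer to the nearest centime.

CHF 2,036,909.95

This is an ordinary annuity: 70 payments of CHF 47,200.00 at the end of each six-month period.
Periodic rate r = 0.03/2 per half-year; n is counted in half-years.
PV = PMT × [(1 − (1+r)^−n)/r] = 47,200 × [1 − (1+r)^−70] / r = CHF 2,036,909.95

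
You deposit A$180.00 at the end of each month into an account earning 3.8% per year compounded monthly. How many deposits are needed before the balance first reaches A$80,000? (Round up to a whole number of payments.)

278 payments

Periodic rate r = 0.038/12 per month; n is counted in months.
Ordinary annuity FV: 80,000 = 180 × [((1+r)^n − 1)/r].
(1+r)^n = 1 + 80,000 × r / 180, so n = ln(1 + 80,000·r/180) / ln(1+r) = 277.88.
Round up to a whole number of payments: n = 278.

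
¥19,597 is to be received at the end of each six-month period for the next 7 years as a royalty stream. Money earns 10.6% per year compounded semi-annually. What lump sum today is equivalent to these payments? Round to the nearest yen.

This is an ordinary annuity: 14 payments of ¥19,597 at the end of each six-month period.
Periodic rate r = 0.106/2 per half-year; n is counted in half-years.
PV = PMT × [(1 − (1+r)^−n)/r] = 19,597 × [1 − (1+r)^−14] / r = ¥190,316

¥190,316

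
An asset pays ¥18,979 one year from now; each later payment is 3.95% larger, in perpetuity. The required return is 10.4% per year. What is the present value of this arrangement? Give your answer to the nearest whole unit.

Periodic rate r = 0.104 per year.
Growing perpetuity (Gordon): PV = PMT₁ / (r − g) = 18,979 / (r − 0.0395) = ¥294,248.

¥294,248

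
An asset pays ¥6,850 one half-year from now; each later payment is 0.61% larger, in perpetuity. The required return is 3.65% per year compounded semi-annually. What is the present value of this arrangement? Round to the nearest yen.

¥563,786

Periodic rate r = 0.0365/2 per half-year.
Growing perpetuity (Gordon): PV = PMT₁ / (r − g) = 6,850 / (r − 0.0061) = ¥563,786.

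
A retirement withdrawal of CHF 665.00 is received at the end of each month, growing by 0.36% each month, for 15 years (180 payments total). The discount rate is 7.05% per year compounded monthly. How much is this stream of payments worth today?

Periodic rate r = 0.0705/12 per month; n is counted in months.
Growing ordinary annuity: PV = PMT₁ × [1 − ((1+g)/(1+r))^n] / (r − g) = 665 × [1 − ((1+0.0036)/(1+r))^180] / (r − 0.0036) = CHF 97,845.52.

CHF 97,845.52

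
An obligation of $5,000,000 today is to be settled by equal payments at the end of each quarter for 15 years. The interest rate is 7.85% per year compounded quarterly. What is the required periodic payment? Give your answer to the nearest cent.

Level ordinary annuity; solve PV = PMT × [(1 − (1+r)^−n)/r] for PMT.
Periodic rate r = 0.0785/4 per quarter; n is counted in quarters.
With n = 60: PMT = 5,000,000 / ([(1 − (1+r)^−n)/r]) = $142,536.82

$142,536.82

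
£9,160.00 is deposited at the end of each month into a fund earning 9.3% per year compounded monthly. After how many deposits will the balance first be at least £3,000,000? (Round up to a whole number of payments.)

Periodic rate r = 0.093/12 per month; n is counted in months.
Ordinary annuity FV: 3,000,000 = 9,160 × [((1+r)^n − 1)/r].
(1+r)^n = 1 + 3,000,000 × r / 9,160, so n = ln(1 + 3,000,000·r/9,160) / ln(1+r) = 163.68.
Round up to a whole number of payments: n = 164.

164 payments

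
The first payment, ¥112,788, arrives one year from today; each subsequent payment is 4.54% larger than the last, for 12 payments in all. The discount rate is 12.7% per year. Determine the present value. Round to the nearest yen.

¥821,318

Periodic rate r = 0.127 per year.
Growing ordinary annuity: PV = PMT₁ × [1 − ((1+g)/(1+r))^n] / (r − g) = 112,788 × [1 − ((1+0.0454)/(1+r))^12] / (r − 0.0454) = ¥821,318.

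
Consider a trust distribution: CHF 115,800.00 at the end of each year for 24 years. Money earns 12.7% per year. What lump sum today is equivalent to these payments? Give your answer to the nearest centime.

CHF 860,082.41

This is an ordinary annuity: 24 payments of CHF 115,800.00 at the end of each year.
Periodic rate r = 0.127 per year.
PV = PMT × [(1 − (1+r)^−n)/r] = 115,800 × [1 − (1+r)^−24] / r = CHF 860,082.41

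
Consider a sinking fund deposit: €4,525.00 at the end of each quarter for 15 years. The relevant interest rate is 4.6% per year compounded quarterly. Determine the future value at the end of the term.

This is an ordinary annuity: 60 deposits of €4,525.00 at the end of each quarter.
Periodic rate r = 0.046/4 per quarter; n is counted in quarters.
FV = PMT × [((1+r)^n − 1)/r] = 4,525 × [(1+r)^60 − 1] / r = €387,922.75

€387,922.75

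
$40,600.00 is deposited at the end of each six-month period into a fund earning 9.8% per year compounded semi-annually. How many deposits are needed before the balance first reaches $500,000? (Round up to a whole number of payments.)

10 payments

Periodic rate r = 0.098/2 per half-year; n is counted in half-years.
Ordinary annuity FV: 500,000 = 40,600 × [((1+r)^n − 1)/r].
(1+r)^n = 1 + 500,000 × r / 40,600, so n = ln(1 + 500,000·r/40,600) / ln(1+r) = 9.87.
Round up to a whole number of payments: n = 10.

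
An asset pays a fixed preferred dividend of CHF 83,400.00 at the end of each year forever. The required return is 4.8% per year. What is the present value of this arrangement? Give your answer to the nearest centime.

Periodic rate r = 0.048 per year.
Level perpetuity: PV = PMT / r = 83,400 / (0.048) = CHF 1,737,500.00.

CHF 1,737,500.00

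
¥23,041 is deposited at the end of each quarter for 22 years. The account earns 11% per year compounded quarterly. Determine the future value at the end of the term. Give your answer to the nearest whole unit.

This is an ordinary annuity: 88 deposits of ¥23,041 at the end of each quarter.
Periodic rate r = 0.11/4 per quarter; n is counted in quarters.
FV = PMT × [((1+r)^n − 1)/r] = 23,041 × [(1+r)^88 − 1] / r = ¥8,281,618

¥8,281,618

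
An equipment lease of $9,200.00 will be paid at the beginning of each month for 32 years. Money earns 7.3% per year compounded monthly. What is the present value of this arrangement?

$1,373,331.02

This is an annuity due: 384 payments of $9,200.00 at the beginning of each month.
Periodic rate r = 0.073/12 per month; n is counted in months.
PV = PMT × [(1 − (1+r)^−n)/r] × (1+r) = 9,200 × [1 − (1+r)^−384] / r × (1+r) = $1,373,331.02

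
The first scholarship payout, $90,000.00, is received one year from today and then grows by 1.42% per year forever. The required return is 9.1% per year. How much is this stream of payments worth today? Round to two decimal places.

$1,171,875.00

Periodic rate r = 0.091 per year.
Growing perpetuity (Gordon): PV = PMT₁ / (r − g) = 90,000 / (r − 0.0142) = $1,171,875.00.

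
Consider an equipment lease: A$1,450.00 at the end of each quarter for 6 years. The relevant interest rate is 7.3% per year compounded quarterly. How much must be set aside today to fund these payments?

This is an ordinary annuity: 24 payments of A$1,450.00 at the end of each quarter.
Periodic rate r = 0.073/4 per quarter; n is counted in quarters.
PV = PMT × [(1 − (1+r)^−n)/r] = 1,450 × [1 − (1+r)^−24] / r = A$27,976.73

A$27,976.73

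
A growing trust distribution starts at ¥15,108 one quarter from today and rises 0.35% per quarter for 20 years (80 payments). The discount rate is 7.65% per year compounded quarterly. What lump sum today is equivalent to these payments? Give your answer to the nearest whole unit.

¥685,993

Periodic rate r = 0.0765/4 per quarter; n is counted in quarters.
Growing ordinary annuity: PV = PMT₁ × [1 − ((1+g)/(1+r))^n] / (r − g) = 15,108 × [1 − ((1+0.0035)/(1+r))^80] / (r − 0.0035) = ¥685,993.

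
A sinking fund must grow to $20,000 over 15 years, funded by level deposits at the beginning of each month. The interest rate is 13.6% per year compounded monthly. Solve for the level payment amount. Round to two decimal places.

Level annuity due; solve FV = PMT × [((1+r)^n − 1)/r] × (1+r) for PMT.
Periodic rate r = 0.136/12 per month; n is counted in months.
With n = 180: PMT = 20,000 / ([((1+r)^n − 1)/r] × (1+r)) = $33.94

$33.94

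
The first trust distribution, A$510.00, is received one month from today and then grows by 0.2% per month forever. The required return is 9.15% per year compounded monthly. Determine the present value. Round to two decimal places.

Periodic rate r = 0.0915/12 per month.
Growing perpetuity (Gordon): PV = PMT₁ / (r − g) = 510 / (r − 0.002) = A$90,666.67.

A$90,666.67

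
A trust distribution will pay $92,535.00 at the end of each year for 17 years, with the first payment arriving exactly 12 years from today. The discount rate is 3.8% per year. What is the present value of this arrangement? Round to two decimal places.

Ordinary annuity of 17 payments, first payment at period 12.
Periodic rate r = 0.038 per year.
The ordinary-annuity PV formula values the stream one period before the first payment (period 11); discount that back 11 periods:
PV₀ = 92,535 × [1 − (1+r)^−17] / r × (1+r)^−11 = $758,634.84

$758,634.84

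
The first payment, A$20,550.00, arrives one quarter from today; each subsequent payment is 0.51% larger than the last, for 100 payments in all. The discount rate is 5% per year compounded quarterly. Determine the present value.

A$1,443,492.65

Periodic rate r = 0.05/4 per quarter; n is counted in quarters.
Growing ordinary annuity: PV = PMT₁ × [1 − ((1+g)/(1+r))^n] / (r − g) = 20,550 × [1 − ((1+0.0051)/(1+r))^100] / (r − 0.0051) = A$1,443,492.65.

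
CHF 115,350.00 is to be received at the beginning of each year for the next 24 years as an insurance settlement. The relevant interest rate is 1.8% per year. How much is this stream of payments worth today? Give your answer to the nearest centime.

CHF 2,272,144.02

This is an annuity due: 24 payments of CHF 115,350.00 at the beginning of each year.
Periodic rate r = 0.018 per year.
PV = PMT × [(1 − (1+r)^−n)/r] × (1+r) = 115,350 × [1 − (1+r)^−24] / r × (1+r) = CHF 2,272,144.02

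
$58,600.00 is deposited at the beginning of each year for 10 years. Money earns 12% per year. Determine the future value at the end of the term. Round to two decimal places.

$1,151,758.58

This is an annuity due: 10 deposits of $58,600.00 at the beginning of each year.
Periodic rate r = 0.12 per year.
FV = PMT × [((1+r)^n − 1)/r] × (1+r) = 58,600 × [(1+r)^10 − 1] / r × (1+r) = $1,151,758.58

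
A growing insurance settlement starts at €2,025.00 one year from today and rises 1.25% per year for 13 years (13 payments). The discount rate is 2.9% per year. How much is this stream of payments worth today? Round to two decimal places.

€23,260.82

Periodic rate r = 0.029 per year.
Growing ordinary annuity: PV = PMT₁ × [1 − ((1+g)/(1+r))^n] / (r − g) = 2,025 × [1 − ((1+0.0125)/(1+r))^13] / (r − 0.0125) = €23,260.82.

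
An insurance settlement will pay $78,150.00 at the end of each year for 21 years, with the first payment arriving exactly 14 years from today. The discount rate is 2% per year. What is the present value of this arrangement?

$1,027,689.53

Ordinary annuity of 21 payments, first payment at period 14.
Periodic rate r = 0.02 per year.
The ordinary-annuity PV formula values the stream one period before the first payment (period 13); discount that back 13 periods:
PV₀ = 78,150 × [1 − (1+r)^−21] / r × (1+r)^−13 = $1,027,689.53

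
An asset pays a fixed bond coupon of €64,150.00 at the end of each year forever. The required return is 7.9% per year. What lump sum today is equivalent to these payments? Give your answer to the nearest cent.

Periodic rate r = 0.079 per year.
Level perpetuity: PV = PMT / r = 64,150 / (0.079) = €812,025.32.

€812,025.32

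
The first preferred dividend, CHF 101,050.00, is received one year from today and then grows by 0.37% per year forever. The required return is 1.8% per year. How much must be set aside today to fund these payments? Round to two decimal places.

CHF 7,066,433.57

Periodic rate r = 0.018 per year.
Growing perpetuity (Gordon): PV = PMT₁ / (r − g) = 101,050 / (r − 0.0037) = CHF 7,066,433.57.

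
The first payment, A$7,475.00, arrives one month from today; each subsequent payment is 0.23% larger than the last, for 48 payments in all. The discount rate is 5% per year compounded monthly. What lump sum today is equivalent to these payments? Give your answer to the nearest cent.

A$342,137.95

Periodic rate r = 0.05/12 per month; n is counted in months.
Growing ordinary annuity: PV = PMT₁ × [1 − ((1+g)/(1+r))^n] / (r − g) = 7,475 × [1 − ((1+0.0023)/(1+r))^48] / (r − 0.0023) = A$342,137.95.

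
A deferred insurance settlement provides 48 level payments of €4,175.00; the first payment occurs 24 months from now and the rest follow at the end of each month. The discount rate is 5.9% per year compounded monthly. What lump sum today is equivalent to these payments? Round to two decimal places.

€159,119.13

Ordinary annuity of 48 payments, first payment at period 24.
Periodic rate r = 0.059/12 per month; n is counted in months.
The ordinary-annuity PV formula values the stream one period before the first payment (period 23); discount that back 23 periods:
PV₀ = 4,175 × [1 − (1+r)^−48] / r × (1+r)^−23 = €159,119.13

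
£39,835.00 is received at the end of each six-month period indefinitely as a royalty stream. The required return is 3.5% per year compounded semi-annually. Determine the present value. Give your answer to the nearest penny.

Periodic rate r = 0.035/2 per half-year.
Level perpetuity: PV = PMT / r = 39,835 / (0.035/2) = £2,276,285.71.

£2,276,285.71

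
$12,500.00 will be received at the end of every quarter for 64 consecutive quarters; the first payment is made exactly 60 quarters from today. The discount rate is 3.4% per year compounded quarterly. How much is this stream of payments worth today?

$373,285.10

Ordinary annuity of 64 payments, first payment at period 60.
Periodic rate r = 0.034/4 per quarter; n is counted in quarters.
The ordinary-annuity PV formula values the stream one period before the first payment (period 59); discount that back 59 periods:
PV₀ = 12,500 × [1 − (1+r)^−64] / r × (1+r)^−59 = $373,285.10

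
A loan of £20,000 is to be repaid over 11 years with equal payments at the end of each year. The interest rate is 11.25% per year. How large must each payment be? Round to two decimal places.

Level ordinary annuity; solve PV = PMT × [(1 − (1+r)^−n)/r] for PMT.
Periodic rate r = 0.1125 per year.
With n = 11: PMT = 20,000 / ([(1 − (1+r)^−n)/r]) = £3,258.64

£3,258.64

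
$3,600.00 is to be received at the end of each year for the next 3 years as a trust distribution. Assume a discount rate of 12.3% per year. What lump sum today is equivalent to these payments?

This is an ordinary annuity: 3 payments of $3,600.00 at the end of each year.
Periodic rate r = 0.123 per year.
PV = PMT × [(1 − (1+r)^−n)/r] = 3,600 × [1 − (1+r)^−3] / r = $8,602.21

$8,602.21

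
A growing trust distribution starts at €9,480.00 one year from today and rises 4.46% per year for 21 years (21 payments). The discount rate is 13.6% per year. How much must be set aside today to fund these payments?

Periodic rate r = 0.136 per year.
Growing ordinary annuity: PV = PMT₁ × [1 − ((1+g)/(1+r))^n] / (r − g) = 9,480 × [1 − ((1+0.0446)/(1+r))^21] / (r − 0.0446) = €85,901.56.

€85,901.56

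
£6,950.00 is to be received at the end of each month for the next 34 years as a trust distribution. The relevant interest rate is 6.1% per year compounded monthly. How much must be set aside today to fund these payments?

£1,194,473.85

This is an ordinary annuity: 408 payments of £6,950.00 at the end of each month.
Periodic rate r = 0.061/12 per month; n is counted in months.
PV = PMT × [(1 − (1+r)^−n)/r] = 6,950 × [1 − (1+r)^−408] / r = £1,194,473.85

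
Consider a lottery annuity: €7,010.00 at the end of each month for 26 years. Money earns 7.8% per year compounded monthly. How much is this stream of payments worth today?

This is an ordinary annuity: 312 payments of €7,010.00 at the end of each month.
Periodic rate r = 0.078/12 per month; n is counted in months.
PV = PMT × [(1 − (1+r)^−n)/r] = 7,010 × [1 − (1+r)^−312] / r = €935,603.22

€935,603.22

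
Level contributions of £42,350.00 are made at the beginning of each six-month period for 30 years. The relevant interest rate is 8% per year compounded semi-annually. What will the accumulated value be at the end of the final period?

£10,482,061.74

This is an annuity due: 60 deposits of £42,350.00 at the beginning of each six-month period.
Periodic rate r = 0.08/2 per half-year; n is counted in half-years.
FV = PMT × [((1+r)^n − 1)/r] × (1+r) = 42,350 × [(1+r)^60 − 1] / r × (1+r) = £10,482,061.74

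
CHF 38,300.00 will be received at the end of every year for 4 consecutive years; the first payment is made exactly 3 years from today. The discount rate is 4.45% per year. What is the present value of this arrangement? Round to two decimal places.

CHF 126,091.31

Ordinary annuity of 4 payments, first payment at period 3.
Periodic rate r = 0.0445 per year.
The ordinary-annuity PV formula values the stream one period before the first payment (period 2); discount that back 2 periods:
PV₀ = 38,300 × [1 − (1+r)^−4] / r × (1+r)^−2 = CHF 126,091.31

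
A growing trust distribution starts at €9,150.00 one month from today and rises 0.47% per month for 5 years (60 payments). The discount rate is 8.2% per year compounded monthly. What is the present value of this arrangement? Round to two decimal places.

Periodic rate r = 0.082/12 per month; n is counted in months.
Growing ordinary annuity: PV = PMT₁ × [1 − ((1+g)/(1+r))^n] / (r − g) = 9,150 × [1 − ((1+0.0047)/(1+r))^60] / (r − 0.0047) = €512,545.97.

€512,545.97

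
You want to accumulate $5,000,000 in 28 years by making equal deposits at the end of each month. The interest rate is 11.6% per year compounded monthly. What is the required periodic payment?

$1,985.72

Level ordinary annuity; solve FV = PMT × [((1+r)^n − 1)/r] for PMT.
Periodic rate r = 0.116/12 per month; n is counted in months.
With n = 336: PMT = 5,000,000 / ([((1+r)^n − 1)/r]) = $1,985.72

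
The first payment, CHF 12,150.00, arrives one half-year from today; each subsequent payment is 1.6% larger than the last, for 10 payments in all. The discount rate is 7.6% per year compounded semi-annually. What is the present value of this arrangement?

CHF 106,496.26

Periodic rate r = 0.076/2 per half-year; n is counted in half-years.
Growing ordinary annuity: PV = PMT₁ × [1 − ((1+g)/(1+r))^n] / (r − g) = 12,150 × [1 − ((1+0.016)/(1+r))^10] / (r − 0.016) = CHF 106,496.26.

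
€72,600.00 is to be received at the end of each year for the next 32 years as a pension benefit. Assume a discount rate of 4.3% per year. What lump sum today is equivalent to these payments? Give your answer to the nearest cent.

This is an ordinary annuity: 32 payments of €72,600.00 at the end of each year.
Periodic rate r = 0.043 per year.
PV = PMT × [(1 − (1+r)^−n)/r] = 72,600 × [1 − (1+r)^−32] / r = €1,249,467.33

€1,249,467.33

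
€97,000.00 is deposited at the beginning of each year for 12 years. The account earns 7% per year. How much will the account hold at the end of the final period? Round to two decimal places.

€1,856,642.36

This is an annuity due: 12 deposits of €97,000.00 at the beginning of each year.
Periodic rate r = 0.07 per year.
FV = PMT × [((1+r)^n − 1)/r] × (1+r) = 97,000 × [(1+r)^12 − 1] / r × (1+r) = €1,856,642.36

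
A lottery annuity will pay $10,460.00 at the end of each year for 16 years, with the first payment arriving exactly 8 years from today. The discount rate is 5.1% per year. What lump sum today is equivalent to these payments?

Ordinary annuity of 16 payments, first payment at period 8.
Periodic rate r = 0.051 per year.
The ordinary-annuity PV formula values the stream one period before the first payment (period 7); discount that back 7 periods:
PV₀ = 10,460 × [1 − (1+r)^−16] / r × (1+r)^−7 = $79,463.36

$79,463.36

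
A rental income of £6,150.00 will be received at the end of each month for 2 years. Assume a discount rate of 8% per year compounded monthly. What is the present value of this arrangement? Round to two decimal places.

£135,979.84

This is an ordinary annuity: 24 payments of £6,150.00 at the end of each month.
Periodic rate r = 0.08/12 per month; n is counted in months.
PV = PMT × [(1 − (1+r)^−n)/r] = 6,150 × [1 − (1+r)^−24] / r = £135,979.84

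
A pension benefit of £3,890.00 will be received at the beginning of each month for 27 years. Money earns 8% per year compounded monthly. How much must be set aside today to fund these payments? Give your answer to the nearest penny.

This is an annuity due: 324 payments of £3,890.00 at the beginning of each month.
Periodic rate r = 0.08/12 per month; n is counted in months.
PV = PMT × [(1 − (1+r)^−n)/r] × (1+r) = 3,890 × [1 − (1+r)^−324] / r × (1+r) = £519,161.86

£519,161.86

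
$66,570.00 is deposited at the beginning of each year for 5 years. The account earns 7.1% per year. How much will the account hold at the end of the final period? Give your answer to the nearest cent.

This is an annuity due: 5 deposits of $66,570.00 at the beginning of each year.
Periodic rate r = 0.071 per year.
FV = PMT × [((1+r)^n − 1)/r] × (1+r) = 66,570 × [(1+r)^5 − 1] / r × (1+r) = $410,826.30

$410,826.30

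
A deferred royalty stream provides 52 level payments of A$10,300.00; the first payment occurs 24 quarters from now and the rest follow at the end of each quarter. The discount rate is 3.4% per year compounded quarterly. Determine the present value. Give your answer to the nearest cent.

Ordinary annuity of 52 payments, first payment at period 24.
Periodic rate r = 0.034/4 per quarter; n is counted in quarters.
The ordinary-annuity PV formula values the stream one period before the first payment (period 23); discount that back 23 periods:
PV₀ = 10,300 × [1 − (1+r)^−52] / r × (1+r)^−23 = A$355,125.51

A$355,125.51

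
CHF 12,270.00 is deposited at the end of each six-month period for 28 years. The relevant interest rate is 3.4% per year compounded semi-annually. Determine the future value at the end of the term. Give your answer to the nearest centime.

This is an ordinary annuity: 56 deposits of CHF 12,270.00 at the end of each six-month period.
Periodic rate r = 0.034/2 per half-year; n is counted in half-years.
FV = PMT × [((1+r)^n − 1)/r] = 12,270 × [(1+r)^56 − 1] / r = CHF 1,133,342.47

CHF 1,133,342.47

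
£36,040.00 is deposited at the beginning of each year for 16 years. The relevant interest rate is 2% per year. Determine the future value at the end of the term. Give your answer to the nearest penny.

£685,195.04

This is an annuity due: 16 deposits of £36,040.00 at the beginning of each year.
Periodic rate r = 0.02 per year.
FV = PMT × [((1+r)^n − 1)/r] × (1+r) = 36,040 × [(1+r)^16 − 1] / r × (1+r) = £685,195.04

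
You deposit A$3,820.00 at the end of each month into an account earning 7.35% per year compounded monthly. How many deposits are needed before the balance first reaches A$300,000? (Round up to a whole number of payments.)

Periodic rate r = 0.0735/12 per month; n is counted in months.
Ordinary annuity FV: 300,000 = 3,820 × [((1+r)^n − 1)/r].
(1+r)^n = 1 + 300,000 × r / 3,820, so n = ln(1 + 300,000·r/3,820) / ln(1+r) = 64.32.
Round up to a whole number of payments: n = 65.

65 payments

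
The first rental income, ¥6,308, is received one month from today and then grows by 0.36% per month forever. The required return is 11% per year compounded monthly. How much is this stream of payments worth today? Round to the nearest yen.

Periodic rate r = 0.11/12 per month.
Growing perpetuity (Gordon): PV = PMT₁ / (r − g) = 6,308 / (r − 0.0036) = ¥1,133,174.

¥1,133,174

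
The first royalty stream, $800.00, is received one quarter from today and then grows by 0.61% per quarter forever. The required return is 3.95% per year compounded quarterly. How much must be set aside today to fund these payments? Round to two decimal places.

$211,920.53

Periodic rate r = 0.0395/4 per quarter.
Growing perpetuity (Gordon): PV = PMT₁ / (r − g) = 800 / (r − 0.0061) = $211,920.53.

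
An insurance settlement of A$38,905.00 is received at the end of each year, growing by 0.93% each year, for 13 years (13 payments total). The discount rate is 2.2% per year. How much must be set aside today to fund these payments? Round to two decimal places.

Periodic rate r = 0.022 per year.
Growing ordinary annuity: PV = PMT₁ × [1 − ((1+g)/(1+r))^n] / (r − g) = 38,905 × [1 − ((1+0.0093)/(1+r))^13] / (r − 0.0093) = A$459,609.91.

A$459,609.91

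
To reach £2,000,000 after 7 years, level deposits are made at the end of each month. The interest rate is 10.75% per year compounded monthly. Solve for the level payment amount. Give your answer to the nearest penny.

Level ordinary annuity; solve FV = PMT × [((1+r)^n − 1)/r] for PMT.
Periodic rate r = 0.1075/12 per month; n is counted in months.
With n = 84: PMT = 2,000,000 / ([((1+r)^n − 1)/r]) = £16,065.88

£16,065.88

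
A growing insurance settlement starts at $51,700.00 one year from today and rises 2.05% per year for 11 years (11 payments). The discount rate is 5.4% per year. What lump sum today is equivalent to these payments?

Periodic rate r = 0.054 per year.
Growing ordinary annuity: PV = PMT₁ × [1 − ((1+g)/(1+r))^n] / (r − g) = 51,700 × [1 − ((1+0.0205)/(1+r))^11] / (r − 0.0205) = $461,495.69.

$461,495.69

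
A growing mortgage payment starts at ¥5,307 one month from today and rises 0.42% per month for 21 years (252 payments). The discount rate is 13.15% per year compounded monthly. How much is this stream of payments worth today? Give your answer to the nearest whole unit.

Periodic rate r = 0.1315/12 per month; n is counted in months.
Growing ordinary annuity: PV = PMT₁ × [1 − ((1+g)/(1+r))^n] / (r − g) = 5,307 × [1 − ((1+0.0042)/(1+r))^252] / (r − 0.0042) = ¥640,401.

¥640,401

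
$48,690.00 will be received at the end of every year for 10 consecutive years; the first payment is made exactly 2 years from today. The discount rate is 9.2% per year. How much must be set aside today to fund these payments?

Ordinary annuity of 10 payments, first payment at period 2.
Periodic rate r = 0.092 per year.
The ordinary-annuity PV formula values the stream one period before the first payment (period 1); discount that back 1 periods:
PV₀ = 48,690 × [1 − (1+r)^−10] / r × (1+r)^−1 = $283,648.04

$283,648.04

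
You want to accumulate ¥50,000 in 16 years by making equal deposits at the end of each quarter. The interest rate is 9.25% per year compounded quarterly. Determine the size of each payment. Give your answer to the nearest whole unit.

Level ordinary annuity; solve FV = PMT × [((1+r)^n − 1)/r] for PMT.
Periodic rate r = 0.0925/4 per quarter; n is counted in quarters.
With n = 64: PMT = 50,000 / ([((1+r)^n − 1)/r]) = ¥348

¥348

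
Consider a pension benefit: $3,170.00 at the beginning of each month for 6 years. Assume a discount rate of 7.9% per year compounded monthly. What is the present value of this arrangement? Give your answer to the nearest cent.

$182,497.51

This is an annuity due: 72 payments of $3,170.00 at the beginning of each month.
Periodic rate r = 0.079/12 per month; n is counted in months.
PV = PMT × [(1 − (1+r)^−n)/r] × (1+r) = 3,170 × [1 − (1+r)^−72] / r × (1+r) = $182,497.51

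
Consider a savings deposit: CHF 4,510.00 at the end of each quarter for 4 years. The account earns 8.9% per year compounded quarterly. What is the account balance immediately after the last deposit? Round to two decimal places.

This is an ordinary annuity: 16 deposits of CHF 4,510.00 at the end of each quarter.
Periodic rate r = 0.089/4 per quarter; n is counted in quarters.
FV = PMT × [((1+r)^n − 1)/r] = 4,510 × [(1+r)^16 − 1] / r = CHF 85,547.48

CHF 85,547.48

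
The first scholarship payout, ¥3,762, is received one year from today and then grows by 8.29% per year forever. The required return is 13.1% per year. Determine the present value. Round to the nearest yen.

¥78,212

Periodic rate r = 0.131 per year.
Growing perpetuity (Gordon): PV = PMT₁ / (r − g) = 3,762 / (r − 0.0829) = ¥78,212.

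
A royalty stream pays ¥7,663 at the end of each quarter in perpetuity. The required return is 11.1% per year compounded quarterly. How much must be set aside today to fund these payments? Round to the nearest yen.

Periodic rate r = 0.111/4 per quarter.
Level perpetuity: PV = PMT / r = 7,663 / (0.111/4) = ¥276,144.

¥276,144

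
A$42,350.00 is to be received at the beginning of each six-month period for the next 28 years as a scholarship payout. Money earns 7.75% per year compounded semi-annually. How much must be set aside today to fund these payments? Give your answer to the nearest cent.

A$1,000,209.42

This is an annuity due: 56 payments of A$42,350.00 at the beginning of each six-month period.
Periodic rate r = 0.0775/2 per half-year; n is counted in half-years.
PV = PMT × [(1 − (1+r)^−n)/r] × (1+r) = 42,350 × [1 − (1+r)^−56] / r × (1+r) = A$1,000,209.42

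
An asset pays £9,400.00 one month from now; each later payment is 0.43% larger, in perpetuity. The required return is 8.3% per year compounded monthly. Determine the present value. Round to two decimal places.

£3,592,356.69

Periodic rate r = 0.083/12 per month.
Growing perpetuity (Gordon): PV = PMT₁ / (r − g) = 9,400 / (r − 0.0043) = £3,592,356.69.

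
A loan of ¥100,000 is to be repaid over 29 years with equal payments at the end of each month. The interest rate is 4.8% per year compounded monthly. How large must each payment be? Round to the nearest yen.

¥533

Level ordinary annuity; solve PV = PMT × [(1 − (1+r)^−n)/r] for PMT.
Periodic rate r = 0.048/12 per month; n is counted in months.
With n = 348: PMT = 100,000 / ([(1 − (1+r)^−n)/r]) = ¥533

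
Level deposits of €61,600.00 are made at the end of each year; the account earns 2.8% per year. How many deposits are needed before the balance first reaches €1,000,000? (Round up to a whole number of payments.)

14 payments

Periodic rate r = 0.028 per year.
Ordinary annuity FV: 1,000,000 = 61,600 × [((1+r)^n − 1)/r].
(1+r)^n = 1 + 1,000,000 × r / 61,600, so n = ln(1 + 1,000,000·r/61,600) / ln(1+r) = 13.57.
Round up to a whole number of payments: n = 14.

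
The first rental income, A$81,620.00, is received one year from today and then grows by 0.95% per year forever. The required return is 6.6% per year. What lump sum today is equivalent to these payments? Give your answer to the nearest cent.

A$1,444,601.77

Periodic rate r = 0.066 per year.
Growing perpetuity (Gordon): PV = PMT₁ / (r − g) = 81,620 / (r − 0.0095) = A$1,444,601.77.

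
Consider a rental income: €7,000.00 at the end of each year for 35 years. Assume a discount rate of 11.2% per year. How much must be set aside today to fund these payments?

€60,978.71

This is an ordinary annuity: 35 payments of €7,000.00 at the end of each year.
Periodic rate r = 0.112 per year.
PV = PMT × [(1 − (1+r)^−n)/r] = 7,000 × [1 − (1+r)^−35] / r = €60,978.71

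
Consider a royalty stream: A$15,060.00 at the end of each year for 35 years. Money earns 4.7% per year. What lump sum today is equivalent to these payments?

A$256,216.92

This is an ordinary annuity: 35 payments of A$15,060.00 at the end of each year.
Periodic rate r = 0.047 per year.
PV = PMT × [(1 − (1+r)^−n)/r] = 15,060 × [1 − (1+r)^−35] / r = A$256,216.92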